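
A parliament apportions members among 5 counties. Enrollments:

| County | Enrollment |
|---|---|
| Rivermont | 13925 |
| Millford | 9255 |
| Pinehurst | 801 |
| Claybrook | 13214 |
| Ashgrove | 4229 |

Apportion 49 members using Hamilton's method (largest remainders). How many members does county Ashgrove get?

The standard divisor is 41424/49 ≈ 845.388.
Standard quotas: Rivermont 16.4717, Millford 10.9476, Pinehurst 0.9475, Claybrook 15.6307, Ashgrove 5.0024.
Lower quotas: Rivermont 16, Millford 10, Pinehurst 0, Claybrook 15, Ashgrove 5 (sum 46, leaving 3 seats).
Remainders in descending order: Millford 0.9476, Pinehurst 0.9475, Claybrook 0.6307, Rivermont 0.4717, Ashgrove 0.0024.
The surplus seats go to Millford, Pinehurst, Claybrook.
Ashgrove receives 5.

5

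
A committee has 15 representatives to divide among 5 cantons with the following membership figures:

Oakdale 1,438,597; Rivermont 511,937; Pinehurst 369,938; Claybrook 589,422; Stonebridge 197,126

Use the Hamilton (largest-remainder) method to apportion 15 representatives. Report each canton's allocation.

Oakdale=7, Rivermont=2, Pinehurst=2, Claybrook=3, Stonebridge=1

Total 3107020; standard divisor 3107020/15 ≈ 207134.667.
Standard quotas: Oakdale 6.9452, Rivermont 2.4715, Pinehurst 1.7860, Claybrook 2.8456, Stonebridge 0.9517.
Lower quotas: Oakdale 6, Rivermont 2, Pinehurst 1, Claybrook 2, Stonebridge 0 (sum 11, leaving 4 seats).
Remainders in descending order: Stonebridge 0.9517, Oakdale 0.9452, Claybrook 0.8456, Pinehurst 0.7860, Rivermont 0.4715.
Largest remainders: Stonebridge, Oakdale, Claybrook, Pinehurst receive the extra seats.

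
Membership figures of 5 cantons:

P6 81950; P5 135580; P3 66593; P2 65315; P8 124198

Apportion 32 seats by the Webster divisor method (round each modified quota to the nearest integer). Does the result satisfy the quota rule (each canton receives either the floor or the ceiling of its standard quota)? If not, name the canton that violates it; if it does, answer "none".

Standard quotas: P6 5.537, P5 9.160, P3 4.499, P2 4.413, P8 8.391.
Webster allocation: P6 6, P5 9, P3 5, P2 4, P8 8.
Every allocation lies between the lower and upper quota.

none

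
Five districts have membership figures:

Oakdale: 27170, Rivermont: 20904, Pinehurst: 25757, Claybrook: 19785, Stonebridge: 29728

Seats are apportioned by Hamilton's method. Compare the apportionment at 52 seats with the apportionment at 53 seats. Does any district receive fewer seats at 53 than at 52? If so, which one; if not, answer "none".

At 52 seats: Oakdale 11, Rivermont 9, Pinehurst 11, Claybrook 8, Stonebridge 13.
At 53 seats: Oakdale 12, Rivermont 9, Pinehurst 11, Claybrook 8, Stonebridge 13.
No district's allocation decreased.

none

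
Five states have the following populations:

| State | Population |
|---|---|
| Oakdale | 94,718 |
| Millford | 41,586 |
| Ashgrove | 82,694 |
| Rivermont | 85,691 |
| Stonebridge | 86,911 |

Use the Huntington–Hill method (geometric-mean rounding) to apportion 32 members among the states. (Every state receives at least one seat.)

Oakdale 8, Millford 3, Ashgrove 7, Rivermont 7, Stonebridge 7

With divisor 12331: modified quotas Oakdale 7.681, Millford 3.372, Ashgrove 6.706, Rivermont 6.949, Stonebridge 7.048.
Geometric-mean thresholds: Oakdale √(7·8)=7.483, Millford √(3·4)=3.464, Ashgrove √(6·7)=6.481, Rivermont √(6·7)=6.481, Stonebridge √(7·8)=7.483.
Each quota rounded against its threshold gives Oakdale 8, Millford 3, Ashgrove 7, Rivermont 7, Stonebridge 7 (total 32).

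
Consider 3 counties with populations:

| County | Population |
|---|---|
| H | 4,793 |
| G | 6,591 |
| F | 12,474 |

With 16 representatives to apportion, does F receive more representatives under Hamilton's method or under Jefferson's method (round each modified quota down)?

Hamilton: H 3, G 5, F 8.
Jefferson: H 3, G 4, F 9.
F gets 8 under Hamilton and 9 under Jefferson.

Jefferson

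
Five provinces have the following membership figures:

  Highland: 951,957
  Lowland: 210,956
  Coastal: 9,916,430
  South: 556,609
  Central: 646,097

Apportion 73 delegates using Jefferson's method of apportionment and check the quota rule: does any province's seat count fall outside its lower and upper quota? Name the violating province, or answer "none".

Coastal

Standard quotas: Highland 5.658, Lowland 1.254, Coastal 58.940, South 3.308, Central 3.840.
Jefferson allocation: Highland 5, Lowland 1, Coastal 61, South 3, Central 3.
Coastal has quota 58.940 (lower 58, upper 59) but receives 61 — outside the quota interval.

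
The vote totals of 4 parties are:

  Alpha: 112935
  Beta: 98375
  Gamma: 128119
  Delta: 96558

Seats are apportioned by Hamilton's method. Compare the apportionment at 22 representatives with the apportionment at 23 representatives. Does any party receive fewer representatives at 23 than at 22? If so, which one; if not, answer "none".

none

At 22 seats: Alpha 6, Beta 5, Gamma 6, Delta 5.
At 23 seats: Alpha 6, Beta 5, Gamma 7, Delta 5.
No party's allocation decreased.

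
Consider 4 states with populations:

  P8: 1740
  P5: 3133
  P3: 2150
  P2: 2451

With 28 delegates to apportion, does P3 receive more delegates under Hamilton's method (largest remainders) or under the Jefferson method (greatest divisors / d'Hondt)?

Hamilton: P8 5, P5 9, P3 7, P2 7.
Jefferson: P8 5, P5 10, P3 6, P2 7.
P3 gets 7 under Hamilton and 6 under Jefferson.

Hamilton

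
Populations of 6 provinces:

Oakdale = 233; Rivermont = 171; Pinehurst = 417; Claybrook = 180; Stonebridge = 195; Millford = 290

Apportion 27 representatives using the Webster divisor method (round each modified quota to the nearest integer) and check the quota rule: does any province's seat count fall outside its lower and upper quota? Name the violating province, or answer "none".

none

Standard quotas: Oakdale 4.234, Rivermont 3.107, Pinehurst 7.577, Claybrook 3.271, Stonebridge 3.543, Millford 5.269.
Webster allocation: Oakdale 4, Rivermont 3, Pinehurst 8, Claybrook 3, Stonebridge 4, Millford 5.
Every allocation lies between the lower and upper quota.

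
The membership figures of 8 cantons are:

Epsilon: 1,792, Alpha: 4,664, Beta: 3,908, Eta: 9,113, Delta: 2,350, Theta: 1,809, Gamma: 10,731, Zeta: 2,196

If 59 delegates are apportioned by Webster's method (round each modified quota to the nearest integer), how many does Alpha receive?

7

Standard divisor 36563/59 ≈ 619.712; standard quotas: Epsilon 2.892, Alpha 7.526, Beta 6.306, Eta 14.705, Delta 3.792, Theta 2.919, Gamma 17.316, Zeta 3.544.
Rounding to the nearest integer gives 3, 8, 6, 15, 4, 3, 17, 4 = 60 seats, so the divisor must be adjusted.
With modified divisor 623.54: modified quotas Epsilon 2.874, Alpha 7.480, Beta 6.267, Eta 14.615, Delta 3.769, Theta 2.901, Gamma 17.210, Zeta 3.522.
Rounding to the nearest integer: Epsilon 3, Alpha 7, Beta 6, Eta 15, Delta 4, Theta 3, Gamma 17, Zeta 4 (total 59).
Alpha receives 7.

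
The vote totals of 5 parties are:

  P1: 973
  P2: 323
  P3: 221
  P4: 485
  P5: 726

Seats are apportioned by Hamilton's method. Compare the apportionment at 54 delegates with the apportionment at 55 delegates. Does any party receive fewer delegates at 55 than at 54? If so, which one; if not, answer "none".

At 54 seats: P1 19, P2 7, P3 4, P4 10, P5 14.
At 55 seats: P1 20, P2 6, P3 4, P4 10, P5 15.
P2 drops from 7 to 6.

P2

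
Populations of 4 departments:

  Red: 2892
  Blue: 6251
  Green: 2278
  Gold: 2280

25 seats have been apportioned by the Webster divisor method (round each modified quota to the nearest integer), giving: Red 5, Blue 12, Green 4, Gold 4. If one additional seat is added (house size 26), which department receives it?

Red

Priority for the next seat is population ÷ (current seats + 0.5).
Priorities: Red 525.818, Blue 500.080, Green 506.222, Gold 506.667.
Highest priority: Red.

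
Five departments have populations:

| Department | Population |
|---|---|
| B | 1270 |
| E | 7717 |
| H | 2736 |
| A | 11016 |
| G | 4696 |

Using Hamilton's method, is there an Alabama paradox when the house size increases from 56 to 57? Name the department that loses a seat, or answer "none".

B

At 56 seats: B 3, E 16, H 5, A 22, G 10.
At 57 seats: B 2, E 16, H 6, A 23, G 10.
B drops from 3 to 2.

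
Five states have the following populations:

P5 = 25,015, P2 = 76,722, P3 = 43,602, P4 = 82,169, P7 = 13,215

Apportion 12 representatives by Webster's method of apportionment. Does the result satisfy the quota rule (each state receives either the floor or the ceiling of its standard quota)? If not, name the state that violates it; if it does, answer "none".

none

Standard quotas: P5 1.247, P2 3.825, P3 2.174, P4 4.096, P7 0.659.
Webster allocation: P5 1, P2 4, P3 2, P4 4, P7 1.
Every allocation lies between the lower and upper quota.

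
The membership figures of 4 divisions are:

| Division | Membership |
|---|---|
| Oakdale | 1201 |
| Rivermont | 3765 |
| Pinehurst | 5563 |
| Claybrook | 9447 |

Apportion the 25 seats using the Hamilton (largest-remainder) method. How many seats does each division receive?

The standard divisor is 19976/25 ≈ 799.04.
Standard quotas: Oakdale 1.5031, Rivermont 4.7119, Pinehurst 6.9621, Claybrook 11.8229.
Lower quotas: Oakdale 1, Rivermont 4, Pinehurst 6, Claybrook 11 (sum 22, leaving 3 seats).
Remainders in descending order: Pinehurst 0.9621, Claybrook 0.8229, Rivermont 0.7119, Oakdale 0.5031.
The surplus seats go to Pinehurst, Claybrook, Rivermont.

Oakdale 1, Rivermont 5, Pinehurst 7, Claybrook 12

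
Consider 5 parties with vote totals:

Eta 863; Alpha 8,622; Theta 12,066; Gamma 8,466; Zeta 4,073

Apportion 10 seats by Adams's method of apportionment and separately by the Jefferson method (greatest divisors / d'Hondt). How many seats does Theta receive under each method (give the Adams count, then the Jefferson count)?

3 and 4

Adams: Eta 1, Alpha 3, Theta 3, Gamma 2, Zeta 1.
Jefferson: Eta 0, Alpha 3, Theta 4, Gamma 2, Zeta 1.
Theta gets 3 under Adams and 4 under Jefferson.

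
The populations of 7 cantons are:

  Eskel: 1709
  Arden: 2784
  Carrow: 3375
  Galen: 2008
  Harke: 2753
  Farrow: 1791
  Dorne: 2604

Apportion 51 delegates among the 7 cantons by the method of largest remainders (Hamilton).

Eskel=5, Arden=8, Carrow=10, Galen=6, Harke=8, Farrow=6, Dorne=8

Standard divisor: 17024 ÷ 51 ≈ 333.804.
Standard quotas: Eskel 5.120, Arden 8.340, Carrow 10.111, Galen 6.016, Harke 8.247, Farrow 5.365, Dorne 7.801.
Lower quotas: Eskel 5, Arden 8, Carrow 10, Galen 6, Harke 8, Farrow 5, Dorne 7 (sum 49, leaving 2 seats).
Remainders in descending order: Dorne 0.801, Farrow 0.365, Arden 0.340, Harke 0.247, Eskel 0.120, Carrow 0.111, Galen 0.016.
The surplus seats go to Dorne, Farrow.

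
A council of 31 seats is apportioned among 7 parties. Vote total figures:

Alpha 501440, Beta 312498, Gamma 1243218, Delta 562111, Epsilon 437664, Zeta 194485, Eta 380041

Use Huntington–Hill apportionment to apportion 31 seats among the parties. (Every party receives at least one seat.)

With divisor 122114: modified quotas Alpha 4.106, Beta 2.559, Gamma 10.181, Delta 4.603, Epsilon 3.584, Zeta 1.593, Eta 3.112.
Geometric-mean thresholds: Alpha √(4·5)=4.472, Beta √(2·3)=2.449, Gamma √(10·11)=10.488, Delta √(4·5)=4.472, Epsilon √(3·4)=3.464, Zeta √(1·2)=1.414, Eta √(3·4)=3.464.
Each quota rounded against its threshold gives Alpha 4, Beta 3, Gamma 10, Delta 5, Epsilon 4, Zeta 2, Eta 3 (total 31).

Alpha 4, Beta 3, Gamma 10, Delta 5, Epsilon 4, Zeta 2, Eta 3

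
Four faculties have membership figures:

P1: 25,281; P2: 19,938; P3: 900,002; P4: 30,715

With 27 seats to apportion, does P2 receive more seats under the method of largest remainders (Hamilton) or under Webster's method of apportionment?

Hamilton: P1 1, P2 0, P3 25, P4 1.
Webster: P1 1, P2 1, P3 24, P4 1.
P2 gets 0 under Hamilton and 1 under Webster.

Webster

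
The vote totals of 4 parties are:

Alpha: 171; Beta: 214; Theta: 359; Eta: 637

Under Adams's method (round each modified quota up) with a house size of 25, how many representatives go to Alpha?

3

Standard divisor 1381/25 ≈ 55.24; standard quotas: Alpha 3.096, Beta 3.874, Theta 6.499, Eta 11.531.
Rounding up gives 4, 4, 7, 12 = 27 seats, so the divisor must be adjusted.
With modified divisor 59: modified quotas Alpha 2.898, Beta 3.627, Theta 6.085, Eta 10.797.
Rounding up: Alpha 3, Beta 4, Theta 7, Eta 11 (total 25).
Alpha receives 3.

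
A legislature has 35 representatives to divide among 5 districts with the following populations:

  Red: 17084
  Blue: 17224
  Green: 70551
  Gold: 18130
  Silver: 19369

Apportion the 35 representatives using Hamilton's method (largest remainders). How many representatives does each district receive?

Red=4, Blue=4, Green=17, Gold=5, Silver=5

Standard divisor: 142358 ÷ 35 ≈ 4067.371.
Standard quotas: Red 4.2003, Blue 4.2347, Green 17.3456, Gold 4.4574, Silver 4.7620.
Lower quotas: Red 4, Blue 4, Green 17, Gold 4, Silver 4 (sum 33, leaving 2 seats).
Remainders in descending order: Silver 0.7620, Gold 0.4574, Green 0.3456, Blue 0.2347, Red 0.2003.
The surplus seats go to Silver, Gold.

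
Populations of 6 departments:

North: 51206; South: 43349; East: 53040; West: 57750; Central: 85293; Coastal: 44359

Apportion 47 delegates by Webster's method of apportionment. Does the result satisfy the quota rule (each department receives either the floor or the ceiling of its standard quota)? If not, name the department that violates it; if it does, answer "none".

Standard quotas: North 7.184, South 6.082, East 7.441, West 8.102, Central 11.967, Coastal 6.224.
Webster allocation: North 7, South 6, East 8, West 8, Central 12, Coastal 6.
Every allocation lies between the lower and upper quota.

none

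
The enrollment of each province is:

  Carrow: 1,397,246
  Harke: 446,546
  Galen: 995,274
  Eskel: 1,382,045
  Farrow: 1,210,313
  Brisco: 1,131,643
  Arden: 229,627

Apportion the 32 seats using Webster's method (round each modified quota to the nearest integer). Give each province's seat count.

Standard divisor 6792694/32 ≈ 212271.688; standard quotas: Carrow 6.582, Harke 2.104, Galen 4.689, Eskel 6.511, Farrow 5.702, Brisco 5.331, Arden 1.082.
Rounding to the nearest integer gives 7, 2, 5, 7, 6, 5, 1 = 33 seats, so the divisor must be adjusted.
With modified divisor 213800: modified quotas Carrow 6.535, Harke 2.089, Galen 4.655, Eskel 6.464, Farrow 5.661, Brisco 5.293, Arden 1.074.
Rounding to the nearest integer: Carrow 7, Harke 2, Galen 5, Eskel 6, Farrow 6, Brisco 5, Arden 1 (total 32).

Carrow=7; Harke=2; Galen=5; Eskel=6; Farrow=6; Brisco=5; Arden=1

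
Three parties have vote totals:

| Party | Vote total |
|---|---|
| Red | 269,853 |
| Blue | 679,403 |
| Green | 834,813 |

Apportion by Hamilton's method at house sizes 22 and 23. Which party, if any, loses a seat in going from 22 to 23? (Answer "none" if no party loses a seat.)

At 22 seats: Red 3, Blue 9, Green 10.
At 23 seats: Red 3, Blue 9, Green 11.
No party's allocation decreased.

none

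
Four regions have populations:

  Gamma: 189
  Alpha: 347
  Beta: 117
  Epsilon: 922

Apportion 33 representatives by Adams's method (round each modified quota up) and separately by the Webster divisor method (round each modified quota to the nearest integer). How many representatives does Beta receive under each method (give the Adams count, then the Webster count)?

Adams: Gamma 4, Alpha 7, Beta 3, Epsilon 19.
Webster: Gamma 4, Alpha 7, Beta 2, Epsilon 20.
Beta gets 3 under Adams and 2 under Webster.

3 and 2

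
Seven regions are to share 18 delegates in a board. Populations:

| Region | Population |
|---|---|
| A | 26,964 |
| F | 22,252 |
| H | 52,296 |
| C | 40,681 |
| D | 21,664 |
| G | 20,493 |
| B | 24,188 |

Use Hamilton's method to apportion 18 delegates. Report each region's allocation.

Standard divisor: 208538 ÷ 18 ≈ 11585.444.
Standard quotas: A 2.3274, F 1.9207, H 4.5139, C 3.5114, D 1.8699, G 1.7689, B 2.0878.
Lower quotas: A 2, F 1, H 4, C 3, D 1, G 1, B 2 (sum 14, leaving 4 seats).
Remainders in descending order: F 0.9207, D 0.8699, G 0.7689, H 0.5139, C 0.5114, A 0.3274, B 0.0878.
The surplus seats go to F, D, G, H.

A: 2, F: 2, H: 5, C: 3, D: 2, G: 2, B: 2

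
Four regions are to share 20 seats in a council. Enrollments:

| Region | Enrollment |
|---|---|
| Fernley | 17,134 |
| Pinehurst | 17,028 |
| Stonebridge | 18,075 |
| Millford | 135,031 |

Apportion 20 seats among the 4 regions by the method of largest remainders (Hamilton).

Fernley 2, Pinehurst 2, Stonebridge 2, Millford 14

The standard divisor is 187268/20 ≈ 9363.4.
Standard quotas: Fernley 1.8299, Pinehurst 1.8186, Stonebridge 1.9304, Millford 14.4212.
Lower quotas: Fernley 1, Pinehurst 1, Stonebridge 1, Millford 14 (sum 17, leaving 3 seats).
Remainders in descending order: Stonebridge 0.9304, Fernley 0.8299, Pinehurst 0.8186, Millford 0.4212.
The surplus seats go to Stonebridge, Fernley, Pinehurst.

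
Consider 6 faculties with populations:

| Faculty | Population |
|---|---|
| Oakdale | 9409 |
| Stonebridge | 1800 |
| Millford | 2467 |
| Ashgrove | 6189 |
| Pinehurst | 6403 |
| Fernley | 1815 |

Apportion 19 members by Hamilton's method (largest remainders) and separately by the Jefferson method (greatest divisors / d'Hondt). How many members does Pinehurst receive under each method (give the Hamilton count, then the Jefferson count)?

Hamilton: Oakdale 7, Stonebridge 1, Millford 2, Ashgrove 4, Pinehurst 4, Fernley 1.
Jefferson: Oakdale 7, Stonebridge 1, Millford 1, Ashgrove 4, Pinehurst 5, Fernley 1.
Pinehurst gets 4 under Hamilton and 5 under Jefferson.

4 and 5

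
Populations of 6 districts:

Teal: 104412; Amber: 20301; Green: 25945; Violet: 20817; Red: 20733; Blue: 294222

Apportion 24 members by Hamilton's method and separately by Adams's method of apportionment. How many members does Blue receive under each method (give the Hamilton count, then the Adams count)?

15 and 14

Hamilton: Teal 5, Amber 1, Green 1, Violet 1, Red 1, Blue 15.
Adams: Teal 5, Amber 1, Green 2, Violet 1, Red 1, Blue 14.
Blue gets 15 under Hamilton and 14 under Adams.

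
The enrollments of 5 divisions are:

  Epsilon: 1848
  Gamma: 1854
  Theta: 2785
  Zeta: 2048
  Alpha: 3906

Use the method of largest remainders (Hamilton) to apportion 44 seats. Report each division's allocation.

The standard divisor is 12441/44 ≈ 282.75.
Standard quotas: Epsilon 6.536, Gamma 6.557, Theta 9.850, Zeta 7.243, Alpha 13.814.
Lower quotas: Epsilon 6, Gamma 6, Theta 9, Zeta 7, Alpha 13 (sum 41, leaving 3 seats).
Remainders in descending order: Theta 0.850, Alpha 0.814, Gamma 0.557, Epsilon 0.536, Zeta 0.243.
The surplus seats go to Theta, Alpha, Gamma.

Epsilon 6; Gamma 7; Theta 10; Zeta 7; Alpha 14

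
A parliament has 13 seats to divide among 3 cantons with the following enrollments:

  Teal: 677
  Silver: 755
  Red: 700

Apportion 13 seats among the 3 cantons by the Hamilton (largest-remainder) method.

The standard divisor is 2132/13 = 164.
Standard quotas: Teal 4.128, Silver 4.604, Red 4.268.
Lower quotas: Teal 4, Silver 4, Red 4 (sum 12, leaving 1 seat).
Remainders in descending order: Silver 0.604, Red 0.268, Teal 0.128.
The surplus seat goes to Silver.

Teal 4; Silver 5; Red 4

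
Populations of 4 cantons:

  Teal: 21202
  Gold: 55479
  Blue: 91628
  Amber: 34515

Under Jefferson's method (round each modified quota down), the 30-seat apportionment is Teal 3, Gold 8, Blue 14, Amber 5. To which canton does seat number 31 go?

Priority for the next seat is population ÷ (current seats + 1).
Priorities: Teal 5300.500, Gold 6164.333, Blue 6108.533, Amber 5752.500.
Highest priority: Gold.

Gold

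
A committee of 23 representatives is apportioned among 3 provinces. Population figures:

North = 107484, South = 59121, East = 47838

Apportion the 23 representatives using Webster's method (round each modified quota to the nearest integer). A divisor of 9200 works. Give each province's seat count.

North 12; South 6; East 5

With modified divisor 9200: modified quotas North 11.683, South 6.426, East 5.200.
Rounding to the nearest integer: North 12, South 6, East 5 (total 23).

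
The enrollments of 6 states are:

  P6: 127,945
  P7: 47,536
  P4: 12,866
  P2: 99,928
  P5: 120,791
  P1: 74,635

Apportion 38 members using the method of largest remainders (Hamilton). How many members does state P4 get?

1

The standard divisor is 483701/38 ≈ 12728.974.
Standard quotas: P6 10.0515, P7 3.7345, P4 1.0108, P2 7.8504, P5 9.4895, P1 5.8634.
Lower quotas: P6 10, P7 3, P4 1, P2 7, P5 9, P1 5 (sum 35, leaving 3 seats).
Remainders in descending order: P1 0.8634, P2 0.8504, P7 0.7345, P5 0.4895, P6 0.0515, P4 0.0108.
Largest remainders: P1, P2, P7 receive the extra seats.
P4 receives 1.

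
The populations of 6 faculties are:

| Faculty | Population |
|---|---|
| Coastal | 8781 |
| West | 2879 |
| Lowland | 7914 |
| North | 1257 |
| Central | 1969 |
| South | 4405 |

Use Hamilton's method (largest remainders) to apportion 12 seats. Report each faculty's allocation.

Coastal 4; West 1; Lowland 3; North 1; Central 1; South 2

Total 27205; standard divisor 27205/12 ≈ 2267.083.
Standard quotas: Coastal 3.8733, West 1.2699, Lowland 3.4908, North 0.5545, Central 0.8685, South 1.9430.
Lower quotas: Coastal 3, West 1, Lowland 3, North 0, Central 0, South 1 (sum 8, leaving 4 seats).
Remainders in descending order: South 0.9430, Coastal 0.8733, Central 0.8685, North 0.5545, Lowland 0.4908, West 0.2699.
Largest remainders: South, Coastal, Central, North receive the extra seats.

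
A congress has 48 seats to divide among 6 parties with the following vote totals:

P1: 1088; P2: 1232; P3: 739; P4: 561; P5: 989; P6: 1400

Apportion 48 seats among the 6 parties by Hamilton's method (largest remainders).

Total 6009; standard divisor 6009/48 ≈ 125.188.
Standard quotas: P1 8.691, P2 9.841, P3 5.903, P4 4.481, P5 7.900, P6 11.183.
Lower quotas: P1 8, P2 9, P3 5, P4 4, P5 7, P6 11 (sum 44, leaving 4 seats).
Remainders in descending order: P3 0.903, P5 0.900, P2 0.841, P1 0.691, P4 0.481, P6 0.183.
Largest remainders: P3, P5, P2, P1 receive the extra seats.

P1: 9, P2: 10, P3: 6, P4: 4, P5: 8, P6: 11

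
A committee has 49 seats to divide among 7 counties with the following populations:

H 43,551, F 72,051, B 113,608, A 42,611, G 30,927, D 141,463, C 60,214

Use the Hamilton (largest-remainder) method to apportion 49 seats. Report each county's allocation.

H 4, F 7, B 11, A 4, G 3, D 14, C 6

The standard divisor is 504425/49 ≈ 10294.388.
Standard quotas: H 4.2306, F 6.9991, B 11.0359, A 4.1392, G 3.0043, D 13.7418, C 5.8492.
Lower quotas: H 4, F 6, B 11, A 4, G 3, D 13, C 5 (sum 46, leaving 3 seats).
Remainders in descending order: F 0.9991, C 0.8492, D 0.7418, H 0.2306, A 0.1392, B 0.0359, G 0.0043.
The surplus seats go to F, C, D.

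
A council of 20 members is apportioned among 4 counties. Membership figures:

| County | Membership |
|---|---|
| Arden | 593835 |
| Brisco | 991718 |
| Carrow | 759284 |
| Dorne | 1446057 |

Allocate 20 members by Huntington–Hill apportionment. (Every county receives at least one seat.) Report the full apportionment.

With divisor 187150: modified quotas Arden 3.173, Brisco 5.299, Carrow 4.057, Dorne 7.727.
Geometric-mean thresholds: Arden √(3·4)=3.464, Brisco √(5·6)=5.477, Carrow √(4·5)=4.472, Dorne √(7·8)=7.483.
Each quota rounded against its threshold gives Arden 3, Brisco 5, Carrow 4, Dorne 8 (total 20).

Arden: 3; Brisco: 5; Carrow: 4; Dorne: 8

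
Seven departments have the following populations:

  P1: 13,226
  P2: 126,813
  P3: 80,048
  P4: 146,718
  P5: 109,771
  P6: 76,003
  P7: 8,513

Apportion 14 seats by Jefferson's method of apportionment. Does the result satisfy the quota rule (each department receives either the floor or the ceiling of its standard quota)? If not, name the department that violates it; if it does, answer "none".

Standard quotas: P1 0.330, P2 3.164, P3 1.997, P4 3.661, P5 2.739, P6 1.896, P7 0.212.
Jefferson allocation: P1 0, P2 3, P3 2, P4 4, P5 3, P6 2, P7 0.
Every allocation lies between the lower and upper quota.

none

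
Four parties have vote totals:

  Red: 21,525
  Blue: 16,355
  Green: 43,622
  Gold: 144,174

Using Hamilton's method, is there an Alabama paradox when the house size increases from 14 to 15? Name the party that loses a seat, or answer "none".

At 14 seats: Red 1, Blue 1, Green 3, Gold 9.
At 15 seats: Red 1, Blue 1, Green 3, Gold 10.
No party's allocation decreased.

none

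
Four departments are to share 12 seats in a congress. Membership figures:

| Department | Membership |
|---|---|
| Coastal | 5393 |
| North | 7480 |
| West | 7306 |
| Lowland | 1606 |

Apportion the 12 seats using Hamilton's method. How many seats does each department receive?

The standard divisor is 21785/12 ≈ 1815.417.
Standard quotas: Coastal 2.9707, North 4.1203, West 4.0244, Lowland 0.8846.
Lower quotas: Coastal 2, North 4, West 4, Lowland 0 (sum 10, leaving 2 seats).
Remainders in descending order: Coastal 0.9707, Lowland 0.8846, North 0.1203, West 0.0244.
Largest remainders: Coastal, Lowland receive the extra seats.

Coastal 3, North 4, West 4, Lowland 1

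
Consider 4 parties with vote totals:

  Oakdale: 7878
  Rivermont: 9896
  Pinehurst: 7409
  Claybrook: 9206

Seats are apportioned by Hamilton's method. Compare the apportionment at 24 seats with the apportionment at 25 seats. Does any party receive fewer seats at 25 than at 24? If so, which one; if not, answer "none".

At 24 seats: Oakdale 6, Rivermont 7, Pinehurst 5, Claybrook 6.
At 25 seats: Oakdale 6, Rivermont 7, Pinehurst 5, Claybrook 7.
No party's allocation decreased.

none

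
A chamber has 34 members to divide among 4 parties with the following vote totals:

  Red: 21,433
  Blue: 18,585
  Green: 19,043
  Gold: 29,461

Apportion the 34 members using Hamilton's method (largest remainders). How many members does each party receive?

Total 88522; standard divisor 88522/34 ≈ 2603.588.
Standard quotas: Red 8.2321, Blue 7.1382, Green 7.3141, Gold 11.3155.
Lower quotas: Red 8, Blue 7, Green 7, Gold 11 (sum 33, leaving 1 seat).
Remainders in descending order: Gold 0.3155, Green 0.3141, Red 0.2321, Blue 0.1382.
The surplus seat goes to Gold.

Red=8; Blue=7; Green=7; Gold=12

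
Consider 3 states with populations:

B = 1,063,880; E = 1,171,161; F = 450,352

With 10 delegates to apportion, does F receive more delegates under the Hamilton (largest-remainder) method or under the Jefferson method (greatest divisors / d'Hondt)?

Hamilton: B 4, E 4, F 2.
Jefferson: B 4, E 5, F 1.
F gets 2 under Hamilton and 1 under Jefferson.

Hamilton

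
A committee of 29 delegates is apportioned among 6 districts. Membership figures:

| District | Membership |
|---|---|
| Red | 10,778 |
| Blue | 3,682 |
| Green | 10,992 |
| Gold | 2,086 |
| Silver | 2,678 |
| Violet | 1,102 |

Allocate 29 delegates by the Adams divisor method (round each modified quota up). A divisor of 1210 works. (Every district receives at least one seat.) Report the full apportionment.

Red: 9; Blue: 4; Green: 10; Gold: 2; Silver: 3; Violet: 1

With modified divisor 1210: modified quotas Red 8.907, Blue 3.043, Green 9.084, Gold 1.724, Silver 2.213, Violet 0.911.
Rounding up: Red 9, Blue 4, Green 10, Gold 2, Silver 3, Violet 1 (total 29).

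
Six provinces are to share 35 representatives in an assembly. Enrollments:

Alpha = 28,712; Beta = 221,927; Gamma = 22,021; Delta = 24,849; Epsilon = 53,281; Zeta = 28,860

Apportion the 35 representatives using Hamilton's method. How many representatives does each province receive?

Alpha 3, Beta 20, Gamma 2, Delta 2, Epsilon 5, Zeta 3

Standard divisor: 379650 ÷ 35 ≈ 10847.143.
Standard quotas: Alpha 2.6470, Beta 20.4595, Gamma 2.0301, Delta 2.2908, Epsilon 4.9120, Zeta 2.6606.
Lower quotas: Alpha 2, Beta 20, Gamma 2, Delta 2, Epsilon 4, Zeta 2 (sum 32, leaving 3 seats).
Remainders in descending order: Epsilon 0.9120, Zeta 0.6606, Alpha 0.6470, Beta 0.4595, Delta 0.2908, Gamma 0.0301.
The surplus seats go to Epsilon, Zeta, Alpha.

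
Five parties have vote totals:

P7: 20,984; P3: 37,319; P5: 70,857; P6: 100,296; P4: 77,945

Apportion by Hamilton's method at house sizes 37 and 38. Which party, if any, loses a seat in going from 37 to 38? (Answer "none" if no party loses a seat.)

At 37 seats: P7 3, P3 4, P5 9, P6 12, P4 9.
At 38 seats: P7 2, P3 5, P5 9, P6 12, P4 10.
P7 drops from 3 to 2.

P7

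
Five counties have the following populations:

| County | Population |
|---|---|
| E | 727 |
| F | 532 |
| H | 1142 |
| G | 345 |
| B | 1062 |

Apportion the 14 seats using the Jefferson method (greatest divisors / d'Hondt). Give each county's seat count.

Standard divisor 3808/14 ≈ 272; standard quotas: E 2.673, F 1.956, H 4.199, G 1.268, B 3.904.
Rounding down gives 2, 1, 4, 1, 3 = 11 seats, so the divisor must be adjusted.
With modified divisor 240: modified quotas E 3.029, F 2.217, H 4.758, G 1.438, B 4.425.
Rounding down: E 3, F 2, H 4, G 1, B 4 (total 14).

E=3, F=2, H=4, G=1, B=4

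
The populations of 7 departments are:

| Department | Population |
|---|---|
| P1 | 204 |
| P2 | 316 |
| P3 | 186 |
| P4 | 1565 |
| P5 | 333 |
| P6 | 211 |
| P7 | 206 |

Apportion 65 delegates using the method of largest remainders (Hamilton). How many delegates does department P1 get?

Standard divisor: 3021 ÷ 65 ≈ 46.477.
Standard quotas: P1 4.389, P2 6.799, P3 4.002, P4 33.673, P5 7.165, P6 4.540, P7 4.432.
Lower quotas: P1 4, P2 6, P3 4, P4 33, P5 7, P6 4, P7 4 (sum 62, leaving 3 seats).
Remainders in descending order: P2 0.799, P4 0.673, P6 0.540, P7 0.432, P1 0.389, P5 0.165, P3 0.002.
The surplus seats go to P2, P4, P6.
P1 receives 4.

4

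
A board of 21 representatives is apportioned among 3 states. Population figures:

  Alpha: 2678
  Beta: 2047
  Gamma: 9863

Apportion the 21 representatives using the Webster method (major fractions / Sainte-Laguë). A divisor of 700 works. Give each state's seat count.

With modified divisor 700: modified quotas Alpha 3.826, Beta 2.924, Gamma 14.090.
Rounding to the nearest integer: Alpha 4, Beta 3, Gamma 14 (total 21).

Alpha=4; Beta=3; Gamma=14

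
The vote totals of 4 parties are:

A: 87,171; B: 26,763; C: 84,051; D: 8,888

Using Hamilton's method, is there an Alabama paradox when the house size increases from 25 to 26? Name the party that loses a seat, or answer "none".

none

At 25 seats: A 11, B 3, C 10, D 1.
At 26 seats: A 11, B 3, C 11, D 1.
No party's allocation decreased.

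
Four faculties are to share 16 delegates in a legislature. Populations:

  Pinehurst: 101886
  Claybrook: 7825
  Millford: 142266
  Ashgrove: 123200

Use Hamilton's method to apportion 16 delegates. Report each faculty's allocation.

The standard divisor is 375177/16 ≈ 23448.562.
Standard quotas: Pinehurst 4.3451, Claybrook 0.3337, Millford 6.0672, Ashgrove 5.2541.
Lower quotas: Pinehurst 4, Claybrook 0, Millford 6, Ashgrove 5 (sum 15, leaving 1 seat).
Remainders in descending order: Pinehurst 0.3451, Claybrook 0.3337, Ashgrove 0.2541, Millford 0.0672.
Largest remainder: Pinehurst receives the extra seat.

Pinehurst 5, Claybrook 0, Millford 6, Ashgrove 5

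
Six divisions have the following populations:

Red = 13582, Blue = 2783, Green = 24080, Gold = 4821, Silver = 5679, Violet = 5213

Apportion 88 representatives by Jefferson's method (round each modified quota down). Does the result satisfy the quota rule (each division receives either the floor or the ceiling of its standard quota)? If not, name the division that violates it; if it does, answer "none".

Green

Standard quotas: Red 21.283, Blue 4.361, Green 37.734, Gold 7.555, Silver 8.899, Violet 8.169.
Jefferson allocation: Red 21, Blue 4, Green 39, Gold 7, Silver 9, Violet 8.
Green has quota 37.734 (lower 37, upper 38) but receives 39 — outside the quota interval.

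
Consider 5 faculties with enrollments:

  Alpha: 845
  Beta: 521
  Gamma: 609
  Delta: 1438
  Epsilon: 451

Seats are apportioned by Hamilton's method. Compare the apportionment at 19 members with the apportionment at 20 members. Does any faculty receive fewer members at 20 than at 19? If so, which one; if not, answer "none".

none

At 19 seats: Alpha 4, Beta 3, Gamma 3, Delta 7, Epsilon 2.
At 20 seats: Alpha 4, Beta 3, Gamma 3, Delta 8, Epsilon 2.
No faculty's allocation decreased.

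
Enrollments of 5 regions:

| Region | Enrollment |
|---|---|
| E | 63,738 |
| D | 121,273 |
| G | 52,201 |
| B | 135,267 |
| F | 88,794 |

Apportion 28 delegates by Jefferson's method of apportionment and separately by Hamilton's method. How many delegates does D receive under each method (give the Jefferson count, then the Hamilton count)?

Jefferson: E 4, D 8, G 3, B 8, F 5.
Hamilton: E 4, D 7, G 3, B 8, F 6.
D gets 8 under Jefferson and 7 under Hamilton.

8 and 7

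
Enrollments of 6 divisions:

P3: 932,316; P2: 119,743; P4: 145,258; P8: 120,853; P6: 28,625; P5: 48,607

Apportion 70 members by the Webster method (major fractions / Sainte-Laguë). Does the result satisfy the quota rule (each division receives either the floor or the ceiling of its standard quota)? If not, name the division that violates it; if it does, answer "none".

Standard quotas: P3 46.769, P2 6.007, P4 7.287, P8 6.063, P6 1.436, P5 2.438.
Webster allocation: P3 48, P2 6, P4 7, P8 6, P6 1, P5 2.
P3 has quota 46.769 (lower 46, upper 47) but receives 48 — outside the quota interval.

P3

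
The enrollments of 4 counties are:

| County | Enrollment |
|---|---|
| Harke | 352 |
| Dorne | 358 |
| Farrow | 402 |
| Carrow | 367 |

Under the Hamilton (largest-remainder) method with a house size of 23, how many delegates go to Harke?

5

The standard divisor is 1479/23 ≈ 64.304.
Standard quotas: Harke 5.474, Dorne 5.567, Farrow 6.252, Carrow 5.707.
Lower quotas: Harke 5, Dorne 5, Farrow 6, Carrow 5 (sum 21, leaving 2 seats).
Remainders in descending order: Carrow 0.707, Dorne 0.567, Harke 0.474, Farrow 0.252.
Largest remainders: Carrow, Dorne receive the extra seats.
Harke receives 5.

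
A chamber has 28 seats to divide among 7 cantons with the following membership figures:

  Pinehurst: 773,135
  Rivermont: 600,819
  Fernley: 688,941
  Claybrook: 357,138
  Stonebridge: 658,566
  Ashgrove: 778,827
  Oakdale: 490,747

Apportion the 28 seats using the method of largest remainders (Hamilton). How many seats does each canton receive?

Pinehurst 5; Rivermont 4; Fernley 5; Claybrook 2; Stonebridge 4; Ashgrove 5; Oakdale 3

The standard divisor is 4348173/28 ≈ 155291.893.
Standard quotas: Pinehurst 4.9786, Rivermont 3.8690, Fernley 4.4364, Claybrook 2.2998, Stonebridge 4.2408, Ashgrove 5.0152, Oakdale 3.1602.
Lower quotas: Pinehurst 4, Rivermont 3, Fernley 4, Claybrook 2, Stonebridge 4, Ashgrove 5, Oakdale 3 (sum 25, leaving 3 seats).
Remainders in descending order: Pinehurst 0.9786, Rivermont 0.8690, Fernley 0.4364, Claybrook 0.2998, Stonebridge 0.2408, Oakdale 0.1602, Ashgrove 0.0152.
Largest remainders: Pinehurst, Rivermont, Fernley receive the extra seats.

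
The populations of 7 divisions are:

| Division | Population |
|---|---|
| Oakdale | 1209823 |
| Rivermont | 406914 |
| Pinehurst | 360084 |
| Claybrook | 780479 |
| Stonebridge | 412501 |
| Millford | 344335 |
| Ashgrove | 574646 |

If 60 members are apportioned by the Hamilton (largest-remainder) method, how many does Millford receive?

Total 4088782; standard divisor 4088782/60 ≈ 68146.367.
Standard quotas: Oakdale 17.7533, Rivermont 5.9712, Pinehurst 5.2840, Claybrook 11.4530, Stonebridge 6.0532, Millford 5.0529, Ashgrove 8.4325.
Lower quotas: Oakdale 17, Rivermont 5, Pinehurst 5, Claybrook 11, Stonebridge 6, Millford 5, Ashgrove 8 (sum 57, leaving 3 seats).
Remainders in descending order: Rivermont 0.9712, Oakdale 0.7533, Claybrook 0.4530, Ashgrove 0.4325, Pinehurst 0.2840, Stonebridge 0.0532, Millford 0.0529.
The surplus seats go to Rivermont, Oakdale, Claybrook.
Millford receives 5.

5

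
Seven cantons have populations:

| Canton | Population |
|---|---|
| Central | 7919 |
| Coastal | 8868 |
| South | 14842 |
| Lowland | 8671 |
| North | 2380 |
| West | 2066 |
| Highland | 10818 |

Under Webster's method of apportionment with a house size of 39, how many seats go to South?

Standard divisor 55564/39 ≈ 1424.718; standard quotas: Central 5.558, Coastal 6.224, South 10.418, Lowland 6.086, North 1.671, West 1.450, Highland 7.593.
Rounding to the nearest integer gives Central 6, Coastal 6, South 10, Lowland 6, North 2, West 1, Highland 8 — total 39, matching the house size, so no adjustment is needed.
South receives 10.

10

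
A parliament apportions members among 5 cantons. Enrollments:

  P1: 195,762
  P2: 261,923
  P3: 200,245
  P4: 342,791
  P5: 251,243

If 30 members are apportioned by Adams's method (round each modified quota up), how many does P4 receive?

Standard divisor 1251964/30 ≈ 41732.133; standard quotas: P1 4.691, P2 6.276, P3 4.798, P4 8.214, P5 6.020.
Rounding up gives 5, 7, 5, 9, 7 = 33 seats, so the divisor must be adjusted.
With modified divisor 46300: modified quotas P1 4.228, P2 5.657, P3 4.325, P4 7.404, P5 5.426.
Rounding up: P1 5, P2 6, P3 5, P4 8, P5 6 (total 30).
P4 receives 8.

8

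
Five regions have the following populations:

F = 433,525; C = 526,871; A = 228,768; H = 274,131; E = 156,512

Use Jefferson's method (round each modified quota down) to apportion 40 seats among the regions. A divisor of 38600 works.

F: 11; C: 13; A: 5; H: 7; E: 4

With modified divisor 38600: modified quotas F 11.231, C 13.650, A 5.927, H 7.102, E 4.055.
Rounding down: F 11, C 13, A 5, H 7, E 4 (total 40).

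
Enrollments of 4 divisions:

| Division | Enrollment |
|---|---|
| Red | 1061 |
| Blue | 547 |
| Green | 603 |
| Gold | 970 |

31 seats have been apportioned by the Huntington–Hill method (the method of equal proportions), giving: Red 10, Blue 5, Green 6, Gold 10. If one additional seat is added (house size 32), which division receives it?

Red

Priority for the next seat is population ÷ (√(s·(s+1))).
Priorities: Red 101.162, Blue 99.868, Green 93.045, Gold 92.486.
Highest priority: Red.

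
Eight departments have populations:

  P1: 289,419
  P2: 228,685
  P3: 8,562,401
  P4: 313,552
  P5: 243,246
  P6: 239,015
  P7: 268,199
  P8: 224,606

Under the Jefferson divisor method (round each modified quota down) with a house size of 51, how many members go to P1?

1

Standard divisor 10369123/51 ≈ 203316.137; standard quotas: P1 1.423, P2 1.125, P3 42.114, P4 1.542, P5 1.196, P6 1.176, P7 1.319, P8 1.105.
Rounding down gives 1, 1, 42, 1, 1, 1, 1, 1 = 49 seats, so the divisor must be adjusted.
With modified divisor 192400: modified quotas P1 1.504, P2 1.189, P3 44.503, P4 1.630, P5 1.264, P6 1.242, P7 1.394, P8 1.167.
Rounding down: P1 1, P2 1, P3 44, P4 1, P5 1, P6 1, P7 1, P8 1 (total 51).
P1 receives 1.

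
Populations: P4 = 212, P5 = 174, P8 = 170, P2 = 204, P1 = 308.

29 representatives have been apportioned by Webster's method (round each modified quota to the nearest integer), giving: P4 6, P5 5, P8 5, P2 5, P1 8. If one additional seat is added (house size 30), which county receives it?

Priority for the next seat is population ÷ (current seats + 0.5).
Priorities: P4 32.615, P5 31.636, P8 30.909, P2 37.091, P1 36.235.
Highest priority: P2.

P2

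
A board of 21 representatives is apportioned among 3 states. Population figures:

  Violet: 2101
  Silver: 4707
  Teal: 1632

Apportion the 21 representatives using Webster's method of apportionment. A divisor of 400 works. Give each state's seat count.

With modified divisor 400: modified quotas Violet 5.253, Silver 11.768, Teal 4.080.
Rounding to the nearest integer: Violet 5, Silver 12, Teal 4 (total 21).

Violet 5, Silver 12, Teal 4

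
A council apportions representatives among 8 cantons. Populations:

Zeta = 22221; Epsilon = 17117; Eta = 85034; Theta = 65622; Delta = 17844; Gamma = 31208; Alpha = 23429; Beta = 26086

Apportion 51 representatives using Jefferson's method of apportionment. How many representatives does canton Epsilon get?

3

Standard divisor 288561/51 ≈ 5658.059; standard quotas: Zeta 3.927, Epsilon 3.025, Eta 15.029, Theta 11.598, Delta 3.154, Gamma 5.516, Alpha 4.141, Beta 4.610.
Rounding down gives 3, 3, 15, 11, 3, 5, 4, 4 = 48 seats, so the divisor must be adjusted.
With modified divisor 5300: modified quotas Zeta 4.193, Epsilon 3.230, Eta 16.044, Theta 12.382, Delta 3.367, Gamma 5.888, Alpha 4.421, Beta 4.922.
Rounding down: Zeta 4, Epsilon 3, Eta 16, Theta 12, Delta 3, Gamma 5, Alpha 4, Beta 4 (total 51).
Epsilon receives 3.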